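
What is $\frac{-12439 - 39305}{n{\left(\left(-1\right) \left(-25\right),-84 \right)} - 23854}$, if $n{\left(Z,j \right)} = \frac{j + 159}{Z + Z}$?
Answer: $\frac{14784}{6815} \approx 2.1693$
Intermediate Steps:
$n{\left(Z,j \right)} = \frac{159 + j}{2 Z}$
$\frac{-12439 - 39305}{n{\left(\left(-1\right) \left(-25\right),-84 \right)} - 23854} = \frac{-12439 - 39305}{\frac{159 - 84}{2 \left(\left(-1\right) \left(-25\right)\right)} - 23854} = - \frac{51744}{\frac{1}{2} \cdot \frac{1}{25} \cdot 75 - 23854} = - \frac{51744}{\frac{3}{2} - 23854} = - \frac{51744}{- \frac{47705}{2}} = \left(-51744\right) \left(- \frac{2}{47705}\right) = \frac{14784}{6815}$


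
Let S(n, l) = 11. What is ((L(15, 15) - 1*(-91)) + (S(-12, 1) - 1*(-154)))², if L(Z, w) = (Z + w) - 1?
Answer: 81225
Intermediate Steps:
L(Z, w) = -1 + Z + w
((L(15, 15) - 1*(-91)) + (S(-12, 1) - 1*(-154)))² = (((-1 + 15 + 15) - 1*(-91)) + (11 - 1*(-154)))² = ((29 + 91) + (11 + 154))² = (120 + 165)² = 285² = 81225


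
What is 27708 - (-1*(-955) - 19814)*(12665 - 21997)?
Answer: -175964480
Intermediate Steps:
27708 - (-1*(-955) - 19814)*(12665 - 21997) = 27708 - (955 - 19814)*(-9332) = 27708 - (-18859)*(-9332) = 27708 - 1*175992188 = 27708 - 175992188 = -175964480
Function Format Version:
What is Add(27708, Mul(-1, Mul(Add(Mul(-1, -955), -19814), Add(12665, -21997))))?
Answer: -175964480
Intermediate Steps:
Add(27708, Mul(-1, Mul(Add(Mul(-1, -955), -19814), Add(12665, -21997)))) = Add(27708, Mul(-1, Mul(Add(955, -19814), -9332))) = Add(27708, Mul(-1, Mul(-18859, -9332))) = Add(27708, Mul(-1, 175992188)) = Add(27708, -175992188) = -175964480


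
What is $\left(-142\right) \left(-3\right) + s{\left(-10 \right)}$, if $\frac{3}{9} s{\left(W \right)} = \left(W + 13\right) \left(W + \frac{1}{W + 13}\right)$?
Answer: $339$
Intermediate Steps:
$s{\left(W \right)} = 3 \left(13 + W\right) \left(W + \frac{1}{13 + W}\right)$ ($s{\left(W \right)} = 3 \left(W + 13\right) \left(W + \frac{1}{W + 13}\right) = 3 \left(13 + W\right) \left(W + \frac{1}{13 + W}\right)$)
$\left(-142\right) \left(-3\right) + s{\left(-10 \right)} = \left(-142\right) \left(-3\right) + \left(3 + 3 \left(-10\right)^{2} + 39 \left(-10\right)\right) = 426 + \left(3 + 3 \cdot 100 - 390\right) = 426 + \left(3 + 300 - 390\right) = 426 - 87 = 339$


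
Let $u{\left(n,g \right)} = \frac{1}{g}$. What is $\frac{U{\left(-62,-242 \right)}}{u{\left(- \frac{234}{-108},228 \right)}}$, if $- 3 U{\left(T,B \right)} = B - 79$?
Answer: $24396$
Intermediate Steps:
$U{\left(T,B \right)} = \frac{79}{3} - \frac{B}{3}$ ($U{\left(T,B \right)} = - \frac{B - 79}{3} = - \frac{-79 + B}{3} = \frac{79}{3} - \frac{B}{3}$)
$\frac{U{\left(-62,-242 \right)}}{u{\left(- \frac{234}{-108},228 \right)}} = \frac{\frac{79}{3} - - \frac{242}{3}}{\frac{1}{228}} = \left(\frac{79}{3} + \frac{242}{3}\right) \frac{1}{\frac{1}{228}} = 107 \cdot 228 = 24396$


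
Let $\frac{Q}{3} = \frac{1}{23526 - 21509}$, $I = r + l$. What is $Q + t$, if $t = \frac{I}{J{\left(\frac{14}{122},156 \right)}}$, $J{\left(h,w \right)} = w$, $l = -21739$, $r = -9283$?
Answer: $- \frac{31285453}{157326} \approx -198.86$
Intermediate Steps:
$I = -31022$ ($I = -9283 - 21739 = -31022$)
$Q = \frac{3}{2017}$ ($Q = \frac{3}{23526 - 21509} = \frac{3}{2017} \approx 0.0014874$)
$t = - \frac{15511}{78}$ ($t = - \frac{31022}{156} = \left(-31022\right) \frac{1}{156} = - \frac{15511}{78} \approx -198.86$)
$Q + t = \frac{3}{2017} - \frac{15511}{78} = - \frac{31285453}{157326}$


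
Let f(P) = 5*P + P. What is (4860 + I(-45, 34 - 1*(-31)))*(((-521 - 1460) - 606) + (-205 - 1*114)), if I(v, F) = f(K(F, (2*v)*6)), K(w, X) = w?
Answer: -15256500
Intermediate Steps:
f(P) = 6*P
I(v, F) = 6*F
(4860 + I(-45, 34 - 1*(-31)))*(((-521 - 1460) - 606) + (-205 - 1*114)) = (4860 + 6*(34 - 1*(-31)))*(((-521 - 1460) - 606) + (-205 - 1*114)) = (4860 + 6*(34 + 31))*((-1981 - 606) + (-205 - 114)) = (4860 + 6*65)*(-2587 - 319) = (4860 + 390)*(-2906) = 5250*(-2906) = -15256500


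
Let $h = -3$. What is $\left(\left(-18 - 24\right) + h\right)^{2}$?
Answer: $2025$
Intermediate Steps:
$\left(\left(-18 - 24\right) + h\right)^{2} = \left(\left(-18 - 24\right) - 3\right)^{2} = \left(-42 - 3\right)^{2} = \left(-45\right)^{2} = 2025$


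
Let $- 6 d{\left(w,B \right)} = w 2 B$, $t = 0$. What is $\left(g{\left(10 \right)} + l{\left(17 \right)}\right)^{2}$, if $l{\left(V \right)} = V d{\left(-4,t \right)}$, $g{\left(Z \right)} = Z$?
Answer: $100$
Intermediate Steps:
$d{\left(w,B \right)} = - \frac{B w}{3}$ ($d{\left(w,B \right)} = - \frac{w 2 B}{6} = - \frac{2 w B}{6} = - \frac{2 B w}{6} = - \frac{B w}{3}$)
$l{\left(V \right)} = 0$ ($l{\left(V \right)} = V \left(\left(- \frac{1}{3}\right) 0 \left(-4\right)\right) = V 0 = 0$)
$\left(g{\left(10 \right)} + l{\left(17 \right)}\right)^{2} = \left(10 + 0\right)^{2} = 10^{2} = 100$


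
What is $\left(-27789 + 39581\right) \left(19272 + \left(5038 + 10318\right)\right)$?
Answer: $408333376$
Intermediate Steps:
$\left(-27789 + 39581\right) \left(19272 + \left(5038 + 10318\right)\right) = 11792 \left(19272 + 15356\right) = 11792 \cdot 34628 = 408333376$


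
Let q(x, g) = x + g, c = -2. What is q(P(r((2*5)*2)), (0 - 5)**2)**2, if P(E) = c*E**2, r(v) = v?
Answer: 600625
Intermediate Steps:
P(E) = -2*E**2
q(x, g) = g + x
q(P(r((2*5)*2)), (0 - 5)**2)**2 = ((0 - 5)**2 - 2*((2*5)*2)**2)**2 = ((-5)**2 - 2*(10*2)**2)**2 = (25 - 2*20**2)**2 = (25 - 2*400)**2 = (25 - 800)**2 = (-775)**2 = 600625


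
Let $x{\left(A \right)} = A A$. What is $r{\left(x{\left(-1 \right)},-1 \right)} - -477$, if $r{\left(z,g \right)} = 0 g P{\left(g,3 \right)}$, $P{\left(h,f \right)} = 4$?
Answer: $477$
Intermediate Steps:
$x{\left(A \right)} = A^{2}$
$r{\left(z,g \right)} = 0$ ($r{\left(z,g \right)} = 0 g 4 = 0 \cdot 4 = 0$)
$r{\left(x{\left(-1 \right)},-1 \right)} - -477 = 0 - -477 = 0 + 477 = 477$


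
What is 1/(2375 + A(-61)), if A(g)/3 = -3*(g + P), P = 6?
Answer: 1/2870 ≈ 0.00034843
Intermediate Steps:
A(g) = -54 - 9*g (A(g) = 3*(-3*(g + 6)) = 3*(-3*(6 + g)) = 3*(-18 - 3*g) = -54 - 9*g)
1/(2375 + A(-61)) = 1/(2375 + (-54 - 9*(-61))) = 1/(2375 + (-54 + 549)) = 1/(2375 + 495) = 1/2870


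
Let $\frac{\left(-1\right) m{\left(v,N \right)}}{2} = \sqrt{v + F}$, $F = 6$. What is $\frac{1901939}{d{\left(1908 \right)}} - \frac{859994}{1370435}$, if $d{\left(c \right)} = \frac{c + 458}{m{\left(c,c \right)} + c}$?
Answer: $\frac{191275730962516}{124709585} - \frac{146303 \sqrt{1914}}{91} \approx 1.4634 \cdot 10^{6}$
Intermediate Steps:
$m{\left(v,N \right)} = - 2 \sqrt{6 + v}$ ($m{\left(v,N \right)} = - 2 \sqrt{v + 6} = - 2 \sqrt{6 + v}$)
$d{\left(c \right)} = \frac{458 + c}{c - 2 \sqrt{6 + c}}$ ($d{\left(c \right)} = \frac{c + 458}{- 2 \sqrt{6 + c} + c} = \frac{458 + c}{c - 2 \sqrt{6 + c}}$)
$\frac{1901939}{d{\left(1908 \right)}} - \frac{859994}{1370435} = \frac{1901939}{\frac{1}{1908 - 2 \sqrt{6 + 1908}} \left(458 + 1908\right)} - \frac{859994}{1370435} = \frac{1901939}{\frac{1}{1908 - 2 \sqrt{1914}} \cdot 2366} - \frac{859994}{1370435} = \frac{1901939}{2366 \frac{1}{1908 - 2 \sqrt{1914}}} - \frac{859994}{1370435} = 1901939 \left(\frac{954}{1183} - \frac{\sqrt{1914}}{1183}\right) - \frac{859994}{1370435} = \left(\frac{139573062}{91} - \frac{146303 \sqrt{1914}}{91}\right) - \frac{859994}{1370435} = \frac{191275730962516}{124709585} - \frac{146303 \sqrt{1914}}{91}$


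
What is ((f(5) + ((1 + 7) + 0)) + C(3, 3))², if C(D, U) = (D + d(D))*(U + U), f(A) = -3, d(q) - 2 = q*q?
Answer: 7921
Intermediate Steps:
d(q) = 2 + q² (d(q) = 2 + q*q = 2 + q²)
C(D, U) = 2*U*(2 + D + D²) (C(D, U) = (D + (2 + D²))*(U + U) = (2 + D + D²)*(2*U) = 2*U*(2 + D + D²))
((f(5) + ((1 + 7) + 0)) + C(3, 3))² = ((-3 + ((1 + 7) + 0)) + 2*3*(2 + 3 + 3²))² = ((-3 + (8 + 0)) + 2*3*(2 + 3 + 9))² = ((-3 + 8) + 2*3*14)² = (5 + 84)² = 89² = 7921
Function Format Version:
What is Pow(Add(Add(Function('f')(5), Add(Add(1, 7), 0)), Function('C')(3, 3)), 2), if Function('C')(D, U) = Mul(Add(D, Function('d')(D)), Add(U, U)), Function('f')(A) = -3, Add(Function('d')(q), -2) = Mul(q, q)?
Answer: 7921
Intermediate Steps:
Function('d')(q) = Add(2, Pow(q, 2)) (Function('d')(q) = Add(2, Mul(q, q)) = Add(2, Pow(q, 2)))
Function('C')(D, U) = Mul(2, U, Add(2, D, Pow(D, 2))) (Function('C')(D, U) = Mul(Add(D, Add(2, Pow(D, 2))), Add(U, U)) = Mul(Add(2, D, Pow(D, 2)), Mul(2, U)) = Mul(2, U, Add(2, D, Pow(D, 2))))
Pow(Add(Add(Function('f')(5), Add(Add(1, 7), 0)), Function('C')(3, 3)), 2) = Pow(Add(Add(-3, Add(Add(1, 7), 0)), Mul(2, 3, Add(2, 3, Pow(3, 2)))), 2) = Pow(Add(Add(-3, Add(8, 0)), Mul(2, 3, Add(2, 3, 9))), 2) = Pow(Add(Add(-3, 8), Mul(2, 3, 14)), 2) = Pow(Add(5, 84), 2) = Pow(89, 2) = 7921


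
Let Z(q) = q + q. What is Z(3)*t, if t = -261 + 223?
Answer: -228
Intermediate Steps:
Z(q) = 2*q
t = -38
Z(3)*t = (2*3)*(-38) = 6*(-38) = -228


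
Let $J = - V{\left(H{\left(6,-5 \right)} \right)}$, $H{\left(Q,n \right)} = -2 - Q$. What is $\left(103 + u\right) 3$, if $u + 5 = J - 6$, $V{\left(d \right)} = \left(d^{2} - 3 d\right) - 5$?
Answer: $27$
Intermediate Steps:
$V{\left(d \right)} = -5 + d^{2} - 3 d$
$J = -83$ ($J = - (-5 + \left(-2 - 6\right)^{2} - 3 \left(-2 - 6\right)) = - (-5 + \left(-8\right)^{2} - -24) = - (-5 + 64 + 24) = \left(-1\right) 83 = -83$)
$u = -94$ ($u = -5 - 89 = -94$)
$\left(103 + u\right) 3 = \left(103 - 94\right) 3 = 9 \cdot 3 = 27$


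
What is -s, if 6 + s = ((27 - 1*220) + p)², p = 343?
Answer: -22494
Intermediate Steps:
s = 22494 (s = -6 + ((27 - 1*220) + 343)² = -6 + ((27 - 220) + 343)² = -6 + (-193 + 343)² = -6 + 150² = -6 + 22500 = 22494)
-s = -1*22494 = -22494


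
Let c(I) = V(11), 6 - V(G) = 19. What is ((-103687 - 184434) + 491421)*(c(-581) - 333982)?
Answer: -67901183500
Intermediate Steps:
V(G) = -13 (V(G) = 6 - 1*19 = 6 - 19 = -13)
c(I) = -13
((-103687 - 184434) + 491421)*(c(-581) - 333982) = ((-103687 - 184434) + 491421)*(-13 - 333982) = (-288121 + 491421)*(-333995) = 203300*(-333995) = -67901183500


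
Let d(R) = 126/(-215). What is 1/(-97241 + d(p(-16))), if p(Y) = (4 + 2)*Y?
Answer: -215/20906941 ≈ -1.0284e-5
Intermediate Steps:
p(Y) = 6*Y
d(R) = -126/215 (d(R) = 126*(-1/215) = -126/215)
1/(-97241 + d(p(-16))) = 1/(-97241 - 126/215) = 1/(-20906941/215) = -215/20906941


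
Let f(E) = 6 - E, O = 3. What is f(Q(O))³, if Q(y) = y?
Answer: 27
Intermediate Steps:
f(Q(O))³ = (6 - 1*3)³ = (6 - 3)³ = 3³ = 27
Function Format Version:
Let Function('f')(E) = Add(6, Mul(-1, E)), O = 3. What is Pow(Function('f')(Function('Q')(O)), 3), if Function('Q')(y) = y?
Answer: 27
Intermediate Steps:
Pow(Function('f')(Function('Q')(O)), 3) = Pow(Add(6, Mul(-1, 3)), 3) = Pow(Add(6, -3), 3) = Pow(3, 3) = 27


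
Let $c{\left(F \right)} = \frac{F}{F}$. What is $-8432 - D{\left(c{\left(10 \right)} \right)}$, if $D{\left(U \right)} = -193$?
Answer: $-8239$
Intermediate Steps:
$c{\left(F \right)} = 1$
$-8432 - D{\left(c{\left(10 \right)} \right)} = -8432 - -193 = -8432 + 193 = -8239$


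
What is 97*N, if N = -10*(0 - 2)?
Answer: 1940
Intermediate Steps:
N = 20 (N = -10*(-2) = 20)
97*N = 97*20 = 1940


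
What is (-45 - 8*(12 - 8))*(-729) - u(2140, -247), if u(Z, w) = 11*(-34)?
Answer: 56507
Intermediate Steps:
u(Z, w) = -374
(-45 - 8*(12 - 8))*(-729) - u(2140, -247) = (-45 - 8*(12 - 8))*(-729) - 1*(-374) = (-45 - 8*4)*(-729) + 374 = (-45 - 32)*(-729) + 374 = -77*(-729) + 374 = 56133 + 374 = 56507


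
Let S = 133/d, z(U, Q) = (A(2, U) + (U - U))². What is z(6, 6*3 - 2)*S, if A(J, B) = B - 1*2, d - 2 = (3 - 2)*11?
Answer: 2128/13 ≈ 163.69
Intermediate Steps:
d = 13 (d = 2 + (3 - 2)*11 = 2 + 1*11 = 2 + 11 = 13)
A(J, B) = -2 + B (A(J, B) = B - 2 = -2 + B)
z(U, Q) = (-2 + U)² (z(U, Q) = ((-2 + U) + (U - U))² = ((-2 + U) + 0)² = (-2 + U)²)
S = 133/13 ≈ 10.231
z(6, 6*3 - 2)*S = (-2 + 6)²*(133/13) = 4²*(133/13) = 16*(133/13) = 2128/13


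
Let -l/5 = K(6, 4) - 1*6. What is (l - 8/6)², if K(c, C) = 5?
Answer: 121/9 ≈ 13.444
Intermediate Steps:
l = 5 (l = -5*(5 - 1*6) = -5*(5 - 6) = -5*(-1) = 5)
(l - 8/6)² = (5 - 8/6)² = (5 - 8*⅙)² = (5 - 4/3)² = (11/3)² = 121/9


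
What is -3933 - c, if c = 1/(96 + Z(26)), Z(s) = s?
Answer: -479827/122 ≈ -3933.0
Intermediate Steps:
c = 1/122 (c = 1/(96 + 26) = 1/122 ≈ 0.0081967)
-3933 - c = -3933 - 1*1/122 = -3933 - 1/122 = -479827/122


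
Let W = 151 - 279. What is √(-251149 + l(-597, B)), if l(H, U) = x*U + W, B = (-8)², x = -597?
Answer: 3*I*√32165 ≈ 538.04*I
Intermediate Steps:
B = 64
W = -128
l(H, U) = -128 - 597*U (l(H, U) = -597*U - 128 = -128 - 597*U)
√(-251149 + l(-597, B)) = √(-251149 + (-128 - 597*64)) = √(-251149 + (-128 - 38208)) = √(-251149 - 38336) = √(-289485) = 3*I*√32165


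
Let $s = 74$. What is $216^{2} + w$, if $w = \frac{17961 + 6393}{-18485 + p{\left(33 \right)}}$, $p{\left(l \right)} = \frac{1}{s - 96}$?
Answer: $\frac{6324368796}{135557} \approx 46655.0$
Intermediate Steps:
$p{\left(l \right)} = - \frac{1}{22}$ ($p{\left(l \right)} = \frac{1}{74 - 96} = \frac{1}{-22} = - \frac{1}{22}$)
$w = - \frac{178596}{135557}$ ($w = \frac{17961 + 6393}{-18485 - \frac{1}{22}} = \frac{24354}{- \frac{406671}{22}} = 24354 \left(- \frac{22}{406671}\right) = - \frac{178596}{135557} \approx -1.3175$)
$216^{2} + w = 216^{2} - \frac{178596}{135557} = 46656 - \frac{178596}{135557} = \frac{6324368796}{135557}$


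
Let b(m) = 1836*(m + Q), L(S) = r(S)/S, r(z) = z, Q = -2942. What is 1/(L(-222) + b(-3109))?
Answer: -1/11109635 ≈ -9.0012e-8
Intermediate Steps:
L(S) = 1 (L(S) = S/S = 1)
b(m) = -5401512 + 1836*m (b(m) = 1836*(m - 2942) = 1836*(-2942 + m) = -5401512 + 1836*m)
1/(L(-222) + b(-3109)) = 1/(1 + (-5401512 + 1836*(-3109))) = 1/(1 + (-5401512 - 5708124)) = 1/(1 - 11109636) = 1/(-11109635) = -1/11109635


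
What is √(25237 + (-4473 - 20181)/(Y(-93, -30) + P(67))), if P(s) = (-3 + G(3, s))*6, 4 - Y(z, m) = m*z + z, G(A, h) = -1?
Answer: √186368765011/2717 ≈ 158.89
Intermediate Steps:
Y(z, m) = 4 - z - m*z (Y(z, m) = 4 - (m*z + z) = 4 - (z + m*z) = 4 + (-z - m*z) = 4 - z - m*z)
P(s) = -24 (P(s) = (-3 - 1)*6 = -4*6 = -24)
√(25237 + (-4473 - 20181)/(Y(-93, -30) + P(67))) = √(25237 + (-4473 - 20181)/((4 - 1*(-93) - 1*(-30)*(-93)) - 24)) = √(25237 - 24654/((4 + 93 - 2790) - 24)) = √(25237 - 24654/(-2693 - 24)) = √(25237 - 24654/(-2717)) = √(25237 - 24654*(-1/2717)) = √(25237 + 24654/2717) = √(68593583/2717) = √186368765011/2717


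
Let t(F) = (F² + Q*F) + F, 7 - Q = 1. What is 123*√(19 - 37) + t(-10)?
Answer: 30 + 369*I*√2 ≈ 30.0 + 521.84*I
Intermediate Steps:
Q = 6 (Q = 7 - 1*1 = 7 - 1 = 6)
t(F) = F² + 7*F (t(F) = (F² + 6*F) + F = F² + 7*F)
123*√(19 - 37) + t(-10) = 123*√(19 - 37) - 10*(7 - 10) = 123*√(-18) - 10*(-3) = 123*(3*I*√2) + 30 = 369*I*√2 + 30 = 30 + 369*I*√2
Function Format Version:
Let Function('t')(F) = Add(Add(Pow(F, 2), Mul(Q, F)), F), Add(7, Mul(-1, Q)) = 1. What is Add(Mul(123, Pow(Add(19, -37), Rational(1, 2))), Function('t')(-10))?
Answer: Add(30, Mul(369, I, Pow(2, Rational(1, 2)))) ≈ Add(30.000, Mul(521.84, I))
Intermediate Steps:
Q = 6 (Q = Add(7, Mul(-1, 1)) = Add(7, -1) = 6)
Function('t')(F) = Add(Pow(F, 2), Mul(7, F)) (Function('t')(F) = Add(Add(Pow(F, 2), Mul(6, F)), F) = Add(Pow(F, 2), Mul(7, F)))
Add(Mul(123, Pow(Add(19, -37), Rational(1, 2))), Function('t')(-10)) = Add(Mul(123, Pow(Add(19, -37), Rational(1, 2))), Mul(-10, Add(7, -10))) = Add(Mul(123, Pow(-18, Rational(1, 2))), Mul(-10, -3)) = Add(Mul(123, Mul(3, I, Pow(2, Rational(1, 2)))), 30) = Add(Mul(369, I, Pow(2, Rational(1, 2))), 30) = Add(30, Mul(369, I, Pow(2, Rational(1, 2))))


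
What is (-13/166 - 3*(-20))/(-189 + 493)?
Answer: 9947/50464 ≈ 0.19711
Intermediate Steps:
(-13/166 - 3*(-20))/(-189 + 493) = (-13*1/166 + 60)/304 = (-13/166 + 60)*(1/304) = (9947/166)*(1/304) = 9947/50464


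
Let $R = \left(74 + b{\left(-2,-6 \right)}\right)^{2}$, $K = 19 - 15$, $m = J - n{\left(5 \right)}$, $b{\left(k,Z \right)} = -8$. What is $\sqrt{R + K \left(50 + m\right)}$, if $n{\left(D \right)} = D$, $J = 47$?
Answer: $2 \sqrt{1181} \approx 68.731$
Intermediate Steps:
$m = 42$ ($m = 47 - 5 = 42$)
$K = 4$ ($K = 19 - 15 = 4$)
$R = 4356$ ($R = \left(74 - 8\right)^{2} = 66^{2} = 4356$)
$\sqrt{R + K \left(50 + m\right)} = \sqrt{4356 + 4 \left(50 + 42\right)} = \sqrt{4356 + 4 \cdot 92} = \sqrt{4356 + 368} = \sqrt{4724} = 2 \sqrt{1181}$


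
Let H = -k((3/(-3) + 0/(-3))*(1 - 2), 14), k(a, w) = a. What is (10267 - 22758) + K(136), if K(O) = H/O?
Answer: -1698777/136 ≈ -12491.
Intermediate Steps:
H = -1 (H = -(3/(-3) + 0/(-3))*(1 - 2) = -(3*(-1/3) + 0*(-1/3))*(-1) = -(-1 + 0)*(-1) = -(-1)*(-1) = -1*1 = -1)
K(O) = -1/O
(10267 - 22758) + K(136) = (10267 - 22758) - 1/136 = -12491 - 1*1/136 = -12491 - 1/136 = -1698777/136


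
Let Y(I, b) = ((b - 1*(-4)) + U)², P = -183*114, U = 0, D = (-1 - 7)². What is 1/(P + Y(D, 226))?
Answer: 1/32038 ≈ 3.1213e-5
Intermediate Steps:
D = 64 (D = (-8)² = 64)
P = -20862
Y(I, b) = (4 + b)² (Y(I, b) = ((b - 1*(-4)) + 0)² = ((b + 4) + 0)² = ((4 + b) + 0)² = (4 + b)²)
1/(P + Y(D, 226)) = 1/(-20862 + (4 + 226)²) = 1/(-20862 + 230²) = 1/(-20862 + 52900) = 1/32038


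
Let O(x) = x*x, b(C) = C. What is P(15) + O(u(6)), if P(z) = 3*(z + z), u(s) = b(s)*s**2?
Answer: 46746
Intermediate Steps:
u(s) = s**3 (u(s) = s*s**2 = s**3)
O(x) = x**2
P(z) = 6*z (P(z) = 3*(2*z) = 6*z)
P(15) + O(u(6)) = 6*15 + (6**3)**2 = 90 + 216**2 = 90 + 46656 = 46746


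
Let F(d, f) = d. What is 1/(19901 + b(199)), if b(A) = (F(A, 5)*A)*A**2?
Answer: 1/1568259102 ≈ 6.3765e-10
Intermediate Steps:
b(A) = A**4 (b(A) = (A*A)*A**2 = A**2*A**2 = A**4)
1/(19901 + b(199)) = 1/(19901 + 199**4) = 1/(19901 + 1568239201) = 1/1568259102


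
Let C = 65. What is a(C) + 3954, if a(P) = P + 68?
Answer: 4087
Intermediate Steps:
a(P) = 68 + P
a(C) + 3954 = (68 + 65) + 3954 = 133 + 3954 = 4087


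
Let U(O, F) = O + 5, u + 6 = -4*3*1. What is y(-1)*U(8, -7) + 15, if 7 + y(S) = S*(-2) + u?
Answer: -284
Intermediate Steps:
u = -18 (u = -6 - 4*3*1 = -6 - 12*1 = -6 - 12 = -18)
y(S) = -25 - 2*S (y(S) = -7 + (S*(-2) - 18) = -7 + (-2*S - 18) = -7 + (-18 - 2*S) = -25 - 2*S)
U(O, F) = 5 + O
y(-1)*U(8, -7) + 15 = (-25 - 2*(-1))*(5 + 8) + 15 = (-25 + 2)*13 + 15 = -23*13 + 15 = -299 + 15 = -284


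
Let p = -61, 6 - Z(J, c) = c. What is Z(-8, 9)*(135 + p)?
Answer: -222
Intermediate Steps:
Z(J, c) = 6 - c
Z(-8, 9)*(135 + p) = (6 - 1*9)*(135 - 61) = (6 - 9)*74 = -3*74 = -222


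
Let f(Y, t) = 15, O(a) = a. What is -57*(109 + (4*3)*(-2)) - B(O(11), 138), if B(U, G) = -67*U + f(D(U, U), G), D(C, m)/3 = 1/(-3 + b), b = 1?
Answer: -4123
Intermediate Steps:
D(C, m) = -3/2 (D(C, m) = 3/(-3 + 1) = 3/(-2) = 3*(-½) = -3/2)
B(U, G) = 15 - 67*U (B(U, G) = -67*U + 15 = 15 - 67*U)
-57*(109 + (4*3)*(-2)) - B(O(11), 138) = -57*(109 + (4*3)*(-2)) - (15 - 67*11) = -57*(109 + 12*(-2)) - (15 - 737) = -57*(109 - 24) - 1*(-722) = -57*85 + 722 = -4845 + 722 = -4123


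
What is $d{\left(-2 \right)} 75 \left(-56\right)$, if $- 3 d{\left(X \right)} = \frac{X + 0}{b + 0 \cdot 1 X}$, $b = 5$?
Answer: $-560$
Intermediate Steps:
$d{\left(X \right)} = - \frac{X}{15}$ ($d{\left(X \right)} = - \frac{\left(X + 0\right) \frac{1}{5 + 0 \cdot 1 X}}{3} = - \frac{X \frac{1}{5 + 0 X}}{3} = - \frac{X \frac{1}{5 + 0}}{3} = - \frac{X \frac{1}{5}}{3} = - \frac{\frac{1}{5} X}{3} = - \frac{X}{15}$)
$d{\left(-2 \right)} 75 \left(-56\right) = \left(- \frac{1}{15}\right) \left(-2\right) 75 \left(-56\right) = \frac{2}{15} \cdot 75 \left(-56\right) = 10 \left(-56\right) = -560$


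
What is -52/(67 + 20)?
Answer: -52/87 ≈ -0.59770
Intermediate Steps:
-52/(67 + 20) = -52/87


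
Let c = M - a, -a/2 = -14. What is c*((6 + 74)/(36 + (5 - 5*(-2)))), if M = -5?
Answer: -880/17 ≈ -51.765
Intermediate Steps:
a = 28 (a = -2*(-14) = 28)
c = -33 (c = -5 - 1*28 = -5 - 28 = -33)
c*((6 + 74)/(36 + (5 - 5*(-2)))) = -33*(6 + 74)/(36 + (5 - 5*(-2))) = -2640/(36 + (5 + 10)) = -2640/(36 + 15) = -2640/51 = -33*80/51 = -880/17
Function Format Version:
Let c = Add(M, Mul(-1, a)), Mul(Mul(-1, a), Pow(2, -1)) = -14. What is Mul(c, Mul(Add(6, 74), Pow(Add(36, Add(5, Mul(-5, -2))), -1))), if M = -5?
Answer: Rational(-880, 17) ≈ -51.765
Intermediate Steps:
a = 28 (a = Mul(-2, -14) = 28)
c = -33 (c = Add(-5, Mul(-1, 28)) = Add(-5, -28) = -33)
Mul(c, Mul(Add(6, 74), Pow(Add(36, Add(5, Mul(-5, -2))), -1))) = Mul(-33, Mul(Add(6, 74), Pow(Add(36, Add(5, Mul(-5, -2))), -1))) = Mul(-33, Mul(80, Pow(Add(36, Add(5, 10)), -1))) = Mul(-33, Mul(80, Pow(Add(36, 15), -1))) = Mul(-33, Mul(80, Pow(51, -1))) = Mul(-33, Mul(80, Rational(1, 51))) = Mul(-33, Rational(80, 51)) = Rational(-880, 17)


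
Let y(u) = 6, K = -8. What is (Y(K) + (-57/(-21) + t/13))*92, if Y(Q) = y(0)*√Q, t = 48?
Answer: 53636/91 + 1104*I*√2 ≈ 589.41 + 1561.3*I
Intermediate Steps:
Y(Q) = 6*√Q
(Y(K) + (-57/(-21) + t/13))*92 = (6*√(-8) + (-57/(-21) + 48/13))*92 = (6*(2*I*√2) + (-57*(-1/21) + 48*(1/13)))*92 = (12*I*√2 + (19/7 + 48/13))*92 = (12*I*√2 + 583/91)*92 = (583/91 + 12*I*√2)*92 = 53636/91 + 1104*I*√2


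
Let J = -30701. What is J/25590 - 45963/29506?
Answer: -520514219/188764635 ≈ -2.7575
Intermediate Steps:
J/25590 - 45963/29506 = -30701/25590 - 45963/29506 = -520514219/188764635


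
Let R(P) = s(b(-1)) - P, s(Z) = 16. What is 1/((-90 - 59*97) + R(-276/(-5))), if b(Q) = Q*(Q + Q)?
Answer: -5/29261 ≈ -0.00017088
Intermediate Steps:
b(Q) = 2*Q**2 (b(Q) = Q*(2*Q) = 2*Q**2)
R(P) = 16 - P
1/((-90 - 59*97) + R(-276/(-5))) = 1/((-90 - 59*97) + (16 - (-276)/(-5))) = 1/((-90 - 5723) + (16 - (-276)*(-1)/5)) = 1/(-5813 + (16 - 1*276/5)) = 1/(-5813 + (16 - 276/5)) = 1/(-5813 - 196/5) = 1/(-29261/5) = -5/29261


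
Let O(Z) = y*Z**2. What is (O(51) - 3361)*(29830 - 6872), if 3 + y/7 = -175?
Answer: -74480504306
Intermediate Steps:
y = -1246 (y = -21 + 7*(-175) = -21 - 1225 = -1246)
O(Z) = -1246*Z**2
(O(51) - 3361)*(29830 - 6872) = (-1246*51**2 - 3361)*(29830 - 6872) = (-1246*2601 - 3361)*22958 = (-3240846 - 3361)*22958 = -3244207*22958 = -74480504306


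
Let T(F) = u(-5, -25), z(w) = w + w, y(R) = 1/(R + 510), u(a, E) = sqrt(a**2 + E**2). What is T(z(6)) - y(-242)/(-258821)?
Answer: 1/69364028 + 5*sqrt(26) ≈ 25.495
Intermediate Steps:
u(a, E) = sqrt(E**2 + a**2)
y(R) = 1/(510 + R)
z(w) = 2*w
T(F) = 5*sqrt(26) (T(F) = sqrt((-25)**2 + (-5)**2) = sqrt(625 + 25) = sqrt(650) = 5*sqrt(26))
T(z(6)) - y(-242)/(-258821) = 5*sqrt(26) - 1/((510 - 242)*(-258821)) = 5*sqrt(26) - (-1)/(268*258821) = 5*sqrt(26) - 1*(-1/69364028) = 5*sqrt(26) + 1/69364028 = 1/69364028 + 5*sqrt(26)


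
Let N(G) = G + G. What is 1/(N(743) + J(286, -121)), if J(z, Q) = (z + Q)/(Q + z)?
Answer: 1/1487 ≈ 0.00067249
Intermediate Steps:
N(G) = 2*G
J(z, Q) = 1 (J(z, Q) = (Q + z)/(Q + z) = 1)
1/(N(743) + J(286, -121)) = 1/(2*743 + 1) = 1/(1486 + 1) = 1/1487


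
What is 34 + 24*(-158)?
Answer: -3758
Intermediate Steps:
34 + 24*(-158) = 34 - 3792 = -3758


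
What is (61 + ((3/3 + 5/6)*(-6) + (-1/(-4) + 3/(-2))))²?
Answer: 38025/16 ≈ 2376.6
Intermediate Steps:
(61 + ((3/3 + 5/6)*(-6) + (-1/(-4) + 3/(-2))))² = (61 + ((3*(⅓) + 5*(⅙))*(-6) + (-1*(-¼) + 3*(-½))))² = (61 + ((1 + ⅚)*(-6) + (¼ - 3/2)))² = (61 + ((11/6)*(-6) - 5/4))² = (61 + (-11 - 5/4))² = (61 - 49/4)² = (195/4)² = 38025/16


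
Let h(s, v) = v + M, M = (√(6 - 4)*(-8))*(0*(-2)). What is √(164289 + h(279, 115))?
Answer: 2*√41101 ≈ 405.47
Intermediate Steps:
M = 0 (M = (√2*(-8))*0 = -8*√2*0 = 0)
h(s, v) = v (h(s, v) = v + 0 = v)
√(164289 + h(279, 115)) = √(164289 + 115) = √164404 = 2*√41101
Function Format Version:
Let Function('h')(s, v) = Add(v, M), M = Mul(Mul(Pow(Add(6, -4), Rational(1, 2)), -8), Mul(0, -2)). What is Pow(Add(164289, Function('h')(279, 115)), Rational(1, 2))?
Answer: Mul(2, Pow(41101, Rational(1, 2))) ≈ 405.47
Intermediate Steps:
M = 0 (M = Mul(Mul(Pow(2, Rational(1, 2)), -8), 0) = Mul(Mul(-8, Pow(2, Rational(1, 2))), 0) = 0)
Function('h')(s, v) = v (Function('h')(s, v) = Add(v, 0) = v)
Pow(Add(164289, Function('h')(279, 115)), Rational(1, 2)) = Pow(Add(164289, 115), Rational(1, 2)) = Pow(164404, Rational(1, 2)) = Mul(2, Pow(41101, Rational(1, 2)))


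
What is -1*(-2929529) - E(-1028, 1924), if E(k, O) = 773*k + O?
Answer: 3722249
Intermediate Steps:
E(k, O) = O + 773*k
-1*(-2929529) - E(-1028, 1924) = -1*(-2929529) - (1924 + 773*(-1028)) = 2929529 - (1924 - 794644) = 2929529 - 1*(-792720) = 2929529 + 792720 = 3722249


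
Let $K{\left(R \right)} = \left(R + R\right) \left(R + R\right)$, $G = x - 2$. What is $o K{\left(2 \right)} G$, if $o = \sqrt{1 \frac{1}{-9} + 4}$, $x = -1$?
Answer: $- 16 \sqrt{35} \approx -94.657$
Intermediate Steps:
$G = -3$ ($G = -1 - 2 = -3$)
$K{\left(R \right)} = 4 R^{2}$ ($K{\left(R \right)} = 2 R 2 R = 4 R^{2}$)
$o = \frac{\sqrt{35}}{3}$ ($o = \sqrt{1 \left(- \frac{1}{9}\right) + 4} = \sqrt{- \frac{1}{9} + 4} = \sqrt{\frac{35}{9}} = \frac{\sqrt{35}}{3} \approx 1.972$)
$o K{\left(2 \right)} G = \frac{\sqrt{35}}{3} \cdot 4 \cdot 2^{2} \left(-3\right) = \frac{\sqrt{35}}{3} \cdot 4 \cdot 4 \left(-3\right) = \frac{\sqrt{35}}{3} \cdot 16 \left(-3\right) = \frac{16 \sqrt{35}}{3} \left(-3\right) = - 16 \sqrt{35}$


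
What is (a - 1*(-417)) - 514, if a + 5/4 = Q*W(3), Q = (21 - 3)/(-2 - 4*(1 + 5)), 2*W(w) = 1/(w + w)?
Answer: -1278/13 ≈ -98.308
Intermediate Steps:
W(w) = 1/(4*w) (W(w) = 1/(2*(w + w)) = 1/(2*((2*w))) = (1/(2*w))/2 = 1/(4*w))
Q = -9/13 (Q = 18/(-2 - 4*6) = 18/(-2 - 24) = 18/(-26) = 18*(-1/26) = -9/13 ≈ -0.69231)
a = -17/13 (a = -5/4 - 9/(52*3) = -5/4 - 9/13*1/12 = -5/4 - 3/52 = -17/13 ≈ -1.3077)
(a - 1*(-417)) - 514 = (-17/13 - 1*(-417)) - 514 = (-17/13 + 417) - 514 = 5404/13 - 514 = -1278/13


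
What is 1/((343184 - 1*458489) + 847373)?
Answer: 1/732068 ≈ 1.3660e-6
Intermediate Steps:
1/((343184 - 1*458489) + 847373) = 1/((343184 - 458489) + 847373) = 1/(-115305 + 847373) = 1/732068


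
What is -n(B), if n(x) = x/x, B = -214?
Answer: -1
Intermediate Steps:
n(x) = 1
-n(B) = -1*1 = -1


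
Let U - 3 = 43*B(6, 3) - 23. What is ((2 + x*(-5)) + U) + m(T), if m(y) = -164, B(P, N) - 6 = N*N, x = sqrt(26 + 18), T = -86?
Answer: 463 - 10*sqrt(11) ≈ 429.83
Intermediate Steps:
x = 2*sqrt(11) (x = sqrt(44) = 2*sqrt(11) ≈ 6.6332)
B(P, N) = 6 + N**2 (B(P, N) = 6 + N*N = 6 + N**2)
U = 625 (U = 3 + (43*(6 + 3**2) - 23) = 3 + (43*(6 + 9) - 23) = 3 + (43*15 - 23) = 3 + (645 - 23) = 3 + 622 = 625)
((2 + x*(-5)) + U) + m(T) = ((2 + (2*sqrt(11))*(-5)) + 625) - 164 = ((2 - 10*sqrt(11)) + 625) - 164 = (627 - 10*sqrt(11)) - 164 = 463 - 10*sqrt(11)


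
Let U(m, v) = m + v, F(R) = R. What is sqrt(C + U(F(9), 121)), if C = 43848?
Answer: sqrt(43978) ≈ 209.71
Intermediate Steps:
sqrt(C + U(F(9), 121)) = sqrt(43848 + (9 + 121)) = sqrt(43848 + 130) = sqrt(43978)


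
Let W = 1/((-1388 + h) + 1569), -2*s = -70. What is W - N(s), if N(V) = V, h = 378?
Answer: -19564/559 ≈ -34.998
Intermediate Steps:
s = 35 (s = -½*(-70) = 35)
W = 1/559 (W = 1/((-1388 + 378) + 1569) = 1/(-1010 + 1569) = 1/559 ≈ 0.0017889)
W - N(s) = 1/559 - 1*35 = 1/559 - 35 = -19564/559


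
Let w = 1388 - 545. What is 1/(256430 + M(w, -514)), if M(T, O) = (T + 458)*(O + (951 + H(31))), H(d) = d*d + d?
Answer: 1/2115559 ≈ 4.7269e-7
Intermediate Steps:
H(d) = d + d² (H(d) = d² + d = d + d²)
w = 843
M(T, O) = (458 + T)*(1943 + O) (M(T, O) = (T + 458)*(O + (951 + 31*(1 + 31))) = (458 + T)*(O + (951 + 31*32)) = (458 + T)*(O + (951 + 992)) = (458 + T)*(O + 1943) = (458 + T)*(1943 + O))
1/(256430 + M(w, -514)) = 1/(256430 + (889894 + 458*(-514) + 1943*843 - 514*843)) = 1/(256430 + (889894 - 235412 + 1637949 - 433302)) = 1/(256430 + 1859129) = 1/2115559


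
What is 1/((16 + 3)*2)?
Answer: 1/38 ≈ 0.026316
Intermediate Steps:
1/((16 + 3)*2) = 1/(19*2) = 1/38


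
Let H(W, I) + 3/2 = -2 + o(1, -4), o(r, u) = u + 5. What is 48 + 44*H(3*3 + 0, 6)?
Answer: -62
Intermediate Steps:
o(r, u) = 5 + u
H(W, I) = -5/2 (H(W, I) = -3/2 + (-2 + (5 - 4)) = -3/2 + (-2 + 1) = -3/2 - 1 = -5/2)
48 + 44*H(3*3 + 0, 6) = 48 + 44*(-5/2) = 48 - 110 = -62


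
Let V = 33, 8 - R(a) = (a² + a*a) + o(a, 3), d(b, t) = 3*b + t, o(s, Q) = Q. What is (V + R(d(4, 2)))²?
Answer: 125316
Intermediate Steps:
d(b, t) = t + 3*b
R(a) = 5 - 2*a² (R(a) = 8 - ((a² + a*a) + 3) = 8 - ((a² + a²) + 3) = 8 - (2*a² + 3) = 8 - (3 + 2*a²) = 8 + (-3 - 2*a²) = 5 - 2*a²)
(V + R(d(4, 2)))² = (33 + (5 - 2*(2 + 3*4)²))² = (33 + (5 - 2*(2 + 12)²))² = (33 + (5 - 2*14²))² = (33 + (5 - 2*196))² = (33 + (5 - 392))² = (33 - 387)² = (-354)² = 125316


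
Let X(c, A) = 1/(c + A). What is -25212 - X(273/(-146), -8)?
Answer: -36330346/1441 ≈ -25212.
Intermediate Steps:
X(c, A) = 1/(A + c)
-25212 - X(273/(-146), -8) = -25212 - 1/(-8 + 273/(-146)) = -25212 - 1/(-8 + 273*(-1/146)) = -25212 - 1/(-8 - 273/146) = -25212 - 1/(-1441/146) = -25212 - 1*(-146/1441) = -25212 + 146/1441 = -36330346/1441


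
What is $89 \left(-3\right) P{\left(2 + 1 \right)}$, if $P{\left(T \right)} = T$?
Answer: $-801$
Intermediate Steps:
$89 \left(-3\right) P{\left(2 + 1 \right)} = 89 \left(-3\right) \left(2 + 1\right) = \left(-267\right) 3 = -801$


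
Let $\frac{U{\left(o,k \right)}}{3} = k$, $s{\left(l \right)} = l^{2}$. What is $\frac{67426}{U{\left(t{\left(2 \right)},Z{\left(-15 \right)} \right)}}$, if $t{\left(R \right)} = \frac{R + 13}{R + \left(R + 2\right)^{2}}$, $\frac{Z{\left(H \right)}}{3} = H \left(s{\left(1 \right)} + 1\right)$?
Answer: $- \frac{33713}{135} \approx -249.73$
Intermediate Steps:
$Z{\left(H \right)} = 6 H$ ($Z{\left(H \right)} = 3 H \left(1^{2} + 1\right) = 3 H \left(1 + 1\right) = 3 H 2 = 3 \cdot 2 H = 6 H$)
$t{\left(R \right)} = \frac{13 + R}{R + \left(2 + R\right)^{2}}$
$U{\left(o,k \right)} = 3 k$
$\frac{67426}{U{\left(t{\left(2 \right)},Z{\left(-15 \right)} \right)}} = \frac{67426}{3 \cdot 6 \left(-15\right)} = \frac{67426}{3 \left(-90\right)} = \frac{67426}{-270} = 67426 \left(- \frac{1}{270}\right) = - \frac{33713}{135}$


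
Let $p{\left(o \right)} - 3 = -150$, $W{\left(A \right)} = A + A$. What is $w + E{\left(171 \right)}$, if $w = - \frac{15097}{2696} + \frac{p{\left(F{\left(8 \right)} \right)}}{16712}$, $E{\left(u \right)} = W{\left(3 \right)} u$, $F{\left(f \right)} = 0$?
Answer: $\frac{1436696843}{1407986} \approx 1020.4$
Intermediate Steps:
$W{\left(A \right)} = 2 A$
$p{\left(o \right)} = -147$ ($p{\left(o \right)} = 3 - 150 = -147$)
$E{\left(u \right)} = 6 u$ ($E{\left(u \right)} = 2 \cdot 3 u = 6 u$)
$w = - \frac{7896793}{1407986}$ ($w = - \frac{15097}{2696} - \frac{147}{16712} = - \frac{7896793}{1407986} \approx -5.6086$)
$w + E{\left(171 \right)} = - \frac{7896793}{1407986} + 6 \cdot 171 = - \frac{7896793}{1407986} + 1026 = \frac{1436696843}{1407986}$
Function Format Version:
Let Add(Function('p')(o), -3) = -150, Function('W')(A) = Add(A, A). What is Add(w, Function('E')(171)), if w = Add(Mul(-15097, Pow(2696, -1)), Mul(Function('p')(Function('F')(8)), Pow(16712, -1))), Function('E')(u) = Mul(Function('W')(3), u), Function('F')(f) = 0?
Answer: Rational(1436696843, 1407986) ≈ 1020.4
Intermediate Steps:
Function('W')(A) = Mul(2, A)
Function('p')(o) = -147 (Function('p')(o) = Add(3, -150) = -147)
Function('E')(u) = Mul(6, u) (Function('E')(u) = Mul(Mul(2, 3), u) = Mul(6, u))
w = Rational(-7896793, 1407986) (w = Add(Mul(-15097, Pow(2696, -1)), Mul(-147, Pow(16712, -1))) = Add(Mul(-15097, Rational(1, 2696)), Mul(-147, Rational(1, 16712))) = Add(Rational(-15097, 2696), Rational(-147, 16712)) = Rational(-7896793, 1407986) ≈ -5.6086)
Add(w, Function('E')(171)) = Add(Rational(-7896793, 1407986), Mul(6, 171)) = Add(Rational(-7896793, 1407986), 1026) = Rational(1436696843, 1407986)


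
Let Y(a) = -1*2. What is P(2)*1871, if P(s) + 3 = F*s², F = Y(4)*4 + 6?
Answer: -20581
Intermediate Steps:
Y(a) = -2
F = -2 (F = -2*4 + 6 = -8 + 6 = -2)
P(s) = -3 - 2*s²
P(2)*1871 = (-3 - 2*2²)*1871 = (-3 - 2*4)*1871 = (-3 - 8)*1871 = -11*1871 = -20581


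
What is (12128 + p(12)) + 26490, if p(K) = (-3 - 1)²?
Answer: 38634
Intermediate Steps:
p(K) = 16 (p(K) = (-4)² = 16)
(12128 + p(12)) + 26490 = (12128 + 16) + 26490 = 12144 + 26490 = 38634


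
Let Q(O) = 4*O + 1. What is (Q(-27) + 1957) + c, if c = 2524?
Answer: 4374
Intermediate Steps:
Q(O) = 1 + 4*O
(Q(-27) + 1957) + c = ((1 + 4*(-27)) + 1957) + 2524 = ((1 - 108) + 1957) + 2524 = (-107 + 1957) + 2524 = 1850 + 2524 = 4374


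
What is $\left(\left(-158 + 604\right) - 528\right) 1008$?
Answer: $-82656$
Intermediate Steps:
$\left(\left(-158 + 604\right) - 528\right) 1008 = \left(446 - 528\right) 1008 = \left(-82\right) 1008 = -82656$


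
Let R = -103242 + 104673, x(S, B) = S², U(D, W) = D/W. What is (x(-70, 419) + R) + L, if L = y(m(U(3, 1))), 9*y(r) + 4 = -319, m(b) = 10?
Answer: 56656/9 ≈ 6295.1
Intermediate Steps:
y(r) = -323/9 (y(r) = -4/9 + (⅑)*(-319) = -4/9 - 319/9 = -323/9)
L = -323/9 ≈ -35.889
R = 1431
(x(-70, 419) + R) + L = ((-70)² + 1431) - 323/9 = (4900 + 1431) - 323/9 = 6331 - 323/9 = 56656/9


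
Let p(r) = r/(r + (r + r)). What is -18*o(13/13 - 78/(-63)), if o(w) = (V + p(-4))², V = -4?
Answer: -242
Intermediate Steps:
p(r) = ⅓ (p(r) = r/(r + 2*r) = r/((3*r)) = (1/(3*r))*r = ⅓)
o(w) = 121/9 (o(w) = (-4 + ⅓)² = (-11/3)² = 121/9)
-18*o(13/13 - 78/(-63)) = -18*121/9 = -242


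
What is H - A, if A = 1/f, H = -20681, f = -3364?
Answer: -69570883/3364 ≈ -20681.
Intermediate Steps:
A = -1/3364 (A = 1/(-3364) = -1/3364 ≈ -0.00029727)
H - A = -20681 - 1*(-1/3364) = -20681 + 1/3364 = -69570883/3364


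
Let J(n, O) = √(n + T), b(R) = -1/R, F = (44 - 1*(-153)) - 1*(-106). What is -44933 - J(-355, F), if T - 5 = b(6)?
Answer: -44933 - I*√12606/6 ≈ -44933.0 - 18.713*I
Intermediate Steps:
F = 303 (F = (44 + 153) + 106 = 197 + 106 = 303)
T = 29/6 (T = 5 - 1/6 = 5 - 1*⅙ = 5 - ⅙ = 29/6 ≈ 4.8333)
J(n, O) = √(29/6 + n) (J(n, O) = √(n + 29/6) = √(29/6 + n))
-44933 - J(-355, F) = -44933 - √(174 + 36*(-355))/6 = -44933 - √(174 - 12780)/6 = -44933 - √(-12606)/6 = -44933 - I*√12606/6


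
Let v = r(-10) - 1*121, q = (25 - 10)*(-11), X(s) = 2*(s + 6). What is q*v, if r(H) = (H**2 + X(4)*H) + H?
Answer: 38115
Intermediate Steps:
X(s) = 12 + 2*s (X(s) = 2*(6 + s) = 12 + 2*s)
r(H) = H**2 + 21*H (r(H) = (H**2 + (12 + 2*4)*H) + H = (H**2 + (12 + 8)*H) + H = (H**2 + 20*H) + H = H**2 + 21*H)
q = -165 (q = 15*(-11) = -165)
v = -231 (v = -10*(21 - 10) - 1*121 = -10*11 - 121 = -110 - 121 = -231)
q*v = -165*(-231) = 38115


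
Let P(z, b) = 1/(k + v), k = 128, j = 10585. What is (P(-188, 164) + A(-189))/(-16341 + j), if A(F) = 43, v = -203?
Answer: -806/107925 ≈ -0.0074681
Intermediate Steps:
P(z, b) = -1/75 (P(z, b) = 1/(128 - 203) = 1/(-75) = -1/75)
(P(-188, 164) + A(-189))/(-16341 + j) = (-1/75 + 43)/(-16341 + 10585) = (3224/75)/(-5756) = (3224/75)*(-1/5756) = -806/107925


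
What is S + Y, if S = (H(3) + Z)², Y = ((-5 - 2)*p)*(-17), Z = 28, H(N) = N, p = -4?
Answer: 485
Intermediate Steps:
Y = -476 (Y = ((-5 - 2)*(-4))*(-17) = -7*(-4)*(-17) = 28*(-17) = -476)
S = 961 (S = (3 + 28)² = 31² = 961)
S + Y = 961 - 476 = 485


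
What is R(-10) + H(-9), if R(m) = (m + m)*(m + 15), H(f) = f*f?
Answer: -19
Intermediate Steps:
H(f) = f**2
R(m) = 2*m*(15 + m) (R(m) = (2*m)*(15 + m) = 2*m*(15 + m))
R(-10) + H(-9) = 2*(-10)*(15 - 10) + (-9)**2 = 2*(-10)*5 + 81 = -100 + 81 = -19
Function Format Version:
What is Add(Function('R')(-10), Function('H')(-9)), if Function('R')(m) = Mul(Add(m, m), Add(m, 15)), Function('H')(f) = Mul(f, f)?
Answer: -19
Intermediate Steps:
Function('H')(f) = Pow(f, 2)
Function('R')(m) = Mul(2, m, Add(15, m)) (Function('R')(m) = Mul(Mul(2, m), Add(15, m)) = Mul(2, m, Add(15, m)))
Add(Function('R')(-10), Function('H')(-9)) = Add(Mul(2, -10, Add(15, -10)), Pow(-9, 2)) = Add(Mul(2, -10, 5), 81) = Add(-100, 81) = -19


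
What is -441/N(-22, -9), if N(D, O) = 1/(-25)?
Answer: 11025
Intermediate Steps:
N(D, O) = -1/25
-441/N(-22, -9) = -441/(-1/25) = -441*(-25) = 11025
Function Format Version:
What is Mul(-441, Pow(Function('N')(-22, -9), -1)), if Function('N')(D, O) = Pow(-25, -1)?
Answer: 11025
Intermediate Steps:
Function('N')(D, O) = Rational(-1, 25)
Mul(-441, Pow(Function('N')(-22, -9), -1)) = Mul(-441, Pow(Rational(-1, 25), -1)) = Mul(-441, -25) = 11025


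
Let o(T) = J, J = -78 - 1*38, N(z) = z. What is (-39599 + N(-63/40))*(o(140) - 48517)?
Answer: 77035790559/40 ≈ 1.9259e+9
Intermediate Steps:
J = -116 (J = -78 - 38 = -116)
o(T) = -116
(-39599 + N(-63/40))*(o(140) - 48517) = (-39599 - 63/40)*(-116 - 48517) = (-39599 - 63*1/40)*(-48633) = (-39599 - 63/40)*(-48633) = -1584023/40*(-48633) = 77035790559/40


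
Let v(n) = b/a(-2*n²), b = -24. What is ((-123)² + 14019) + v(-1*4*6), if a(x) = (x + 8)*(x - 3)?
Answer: 1604743139/55055 ≈ 29148.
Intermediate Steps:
a(x) = (-3 + x)*(8 + x) (a(x) = (8 + x)*(-3 + x) = (-3 + x)*(8 + x))
v(n) = -24/(-24 - 10*n² + 4*n⁴) (v(n) = -24/(-24 + (-2*n²)² + 5*(-2*n²)) = -24/(-24 + 4*n⁴ - 10*n²) = -24/(-24 - 10*n² + 4*n⁴))
((-123)² + 14019) + v(-1*4*6) = ((-123)² + 14019) + 12/(12 - 2*(-1*4*6)⁴ + 5*(-1*4*6)²) = (15129 + 14019) + 12/(12 - 2*(-4*6)⁴ + 5*(-4*6)²) = 29148 + 12/(12 - 2*(-24)⁴ + 5*(-24)²) = 29148 + 12/(12 - 2*331776 + 5*576) = 29148 + 12/(12 - 663552 + 2880) = 29148 + 12/(-660660) = 29148 + 12*(-1/660660) = 29148 - 1/55055 = 1604743139/55055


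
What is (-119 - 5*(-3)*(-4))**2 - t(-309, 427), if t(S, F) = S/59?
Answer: 1890728/59 ≈ 32046.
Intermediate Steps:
t(S, F) = S/59 (t(S, F) = S*(1/59) = S/59)
(-119 - 5*(-3)*(-4))**2 - t(-309, 427) = (-119 - 5*(-3)*(-4))**2 - (-309)/59 = (-119 + 15*(-4))**2 - 1*(-309/59) = (-119 - 60)**2 + 309/59 = (-179)**2 + 309/59 = 32041 + 309/59 = 1890728/59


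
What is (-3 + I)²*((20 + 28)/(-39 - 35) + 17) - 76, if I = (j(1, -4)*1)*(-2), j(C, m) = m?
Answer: 12313/37 ≈ 332.78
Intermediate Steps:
I = 8 (I = -4*1*(-2) = -4*(-2) = 8)
(-3 + I)²*((20 + 28)/(-39 - 35) + 17) - 76 = (-3 + 8)²*((20 + 28)/(-39 - 35) + 17) - 76 = 5²*(48/(-74) + 17) - 76 = 25*(48*(-1/74) + 17) - 76 = 25*(-24/37 + 17) - 76 = 25*(605/37) - 76 = 15125/37 - 76 = 12313/37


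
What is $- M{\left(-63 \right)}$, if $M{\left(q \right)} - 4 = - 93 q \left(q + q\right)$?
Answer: $738230$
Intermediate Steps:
$M{\left(q \right)} = 4 - 186 q^{2}$ ($M{\left(q \right)} = 4 + - 93 q \left(q + q\right) = 4 + - 93 q 2 q = 4 - 186 q^{2}$)
$- M{\left(-63 \right)} = - (4 - 186 \left(-63\right)^{2}) = - (4 - 738234) = \left(-1\right) \left(-738230\right) = 738230$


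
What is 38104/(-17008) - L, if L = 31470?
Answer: -66909983/2126 ≈ -31472.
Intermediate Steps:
38104/(-17008) - L = 38104/(-17008) - 1*31470 = 38104*(-1/17008) - 31470 = -4763/2126 - 31470 = -66909983/2126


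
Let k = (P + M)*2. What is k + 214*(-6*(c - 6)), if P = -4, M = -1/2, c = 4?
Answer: 2559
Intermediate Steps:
M = -½ (M = -1*½ = -½ ≈ -0.50000)
k = -9 (k = (-4 - ½)*2 = -9/2*2 = -9)
k + 214*(-6*(c - 6)) = -9 + 214*(-6*(4 - 6)) = -9 + 214*(-6*(-2)) = -9 + 214*12 = -9 + 2568 = 2559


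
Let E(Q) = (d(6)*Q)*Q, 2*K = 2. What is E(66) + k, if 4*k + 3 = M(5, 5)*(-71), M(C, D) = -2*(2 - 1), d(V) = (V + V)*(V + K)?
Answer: 1463755/4 ≈ 3.6594e+5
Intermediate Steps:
K = 1 (K = (½)*2 = 1)
d(V) = 2*V*(1 + V) (d(V) = (V + V)*(V + 1) = (2*V)*(1 + V) = 2*V*(1 + V))
M(C, D) = -2 (M(C, D) = -2*1 = -2)
E(Q) = 84*Q² (E(Q) = ((2*6*(1 + 6))*Q)*Q = ((2*6*7)*Q)*Q = (84*Q)*Q = 84*Q²)
k = 139/4 (k = -¾ + (-2*(-71))/4 = -¾ + (¼)*142 = -¾ + 71/2 = 139/4 ≈ 34.750)
E(66) + k = 84*66² + 139/4 = 84*4356 + 139/4 = 365904 + 139/4 = 1463755/4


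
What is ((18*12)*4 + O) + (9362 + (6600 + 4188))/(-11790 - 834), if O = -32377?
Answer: -198920131/6312 ≈ -31515.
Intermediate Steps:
((18*12)*4 + O) + (9362 + (6600 + 4188))/(-11790 - 834) = ((18*12)*4 - 32377) + (9362 + (6600 + 4188))/(-11790 - 834) = (216*4 - 32377) + (9362 + 10788)/(-12624) = (864 - 32377) + 20150*(-1/12624) = -31513 - 10075/6312 = -198920131/6312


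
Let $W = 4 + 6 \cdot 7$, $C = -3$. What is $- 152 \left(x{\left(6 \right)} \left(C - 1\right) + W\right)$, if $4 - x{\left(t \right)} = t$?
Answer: $-8208$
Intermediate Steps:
$x{\left(t \right)} = 4 - t$
$W = 46$ ($W = 4 + 42 = 46$)
$- 152 \left(x{\left(6 \right)} \left(C - 1\right) + W\right) = - 152 \left(\left(4 - 6\right) \left(-3 - 1\right) + 46\right) = - 152 \left(\left(4 - 6\right) \left(-4\right) + 46\right) = - 152 \left(\left(-2\right) \left(-4\right) + 46\right) = - 152 \left(8 + 46\right) = \left(-152\right) 54 = -8208$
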